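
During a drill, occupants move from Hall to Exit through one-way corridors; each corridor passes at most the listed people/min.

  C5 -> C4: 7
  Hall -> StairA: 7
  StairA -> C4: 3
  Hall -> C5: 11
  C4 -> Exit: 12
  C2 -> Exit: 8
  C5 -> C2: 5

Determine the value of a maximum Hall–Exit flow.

Augment Hall→C5→C4→Exit: bottleneck 7, flow now 7.
Augment Hall→C5→C2→Exit: bottleneck 4, flow now 11.
Augment Hall→StairA→C4→Exit: bottleneck 3, flow now 14.
No augmenting path remains; maximum flow = 14.
In the residual graph, reachable from Hall: {Hall, StairA}.
Min-cut edges: Hall→C5 (11), StairA→C4 (3); capacity 11 + 3 = 14.
This cut is saturated, so no flow can exceed 14.

14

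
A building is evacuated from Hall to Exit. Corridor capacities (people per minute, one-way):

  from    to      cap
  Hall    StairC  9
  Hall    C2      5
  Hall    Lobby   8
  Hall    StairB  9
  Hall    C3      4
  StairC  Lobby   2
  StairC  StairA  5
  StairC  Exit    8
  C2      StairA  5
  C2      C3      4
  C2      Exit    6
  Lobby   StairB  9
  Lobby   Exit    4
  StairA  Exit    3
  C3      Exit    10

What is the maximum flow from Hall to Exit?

Augment Hall→StairC→Exit: bottleneck 8, flow now 8.
Augment Hall→C2→Exit: bottleneck 5, flow now 13.
Augment Hall→Lobby→Exit: bottleneck 4, flow now 17.
Augment Hall→C3→Exit: bottleneck 4, flow now 21.
Augment Hall→StairC→StairA→Exit: bottleneck 1, flow now 22.
No augmenting path remains; maximum flow = 22.
In the residual graph, reachable from Hall: {Hall, Lobby, StairB}.
Min-cut edges: Hall→StairC (9), Hall→C2 (5), Hall→C3 (4), Lobby→Exit (4); capacity 9 + 5 + 4 + 4 = 22.
This cut is saturated, so no flow can exceed 22.

22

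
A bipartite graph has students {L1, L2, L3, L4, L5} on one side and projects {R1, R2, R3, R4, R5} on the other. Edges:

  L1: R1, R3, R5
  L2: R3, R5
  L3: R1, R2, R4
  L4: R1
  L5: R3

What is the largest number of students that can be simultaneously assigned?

Unit-capacity flow: source→left, listed edges, right→sink; max matching = max flow.
Augmenting path L1→R1 (+1); matched 1.
Augmenting path L2→R3 (+1); matched 2.
Augmenting path L3→R2 (+1); matched 3.
Augmenting path L4→R1→L1→R5 (+1); matched 4.
No augmenting path remains; maximum matching = 4.
König certificate: {L3, R1, R3, R5} is a vertex cover of size 4 (every listed pair touches it), so no matching can be larger.

4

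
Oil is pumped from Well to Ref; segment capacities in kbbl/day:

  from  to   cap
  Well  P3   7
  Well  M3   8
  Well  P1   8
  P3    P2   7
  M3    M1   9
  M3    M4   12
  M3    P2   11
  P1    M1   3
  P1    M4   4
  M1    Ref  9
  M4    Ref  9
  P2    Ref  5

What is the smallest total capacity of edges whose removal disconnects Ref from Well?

20

Augment Well→P3→P2→Ref: bottleneck 5, flow now 5.
Augment Well→M3→M1→Ref: bottleneck 8, flow now 13.
Augment Well→P1→M1→Ref: bottleneck 1, flow now 14.
Augment Well→P1→M4→Ref: bottleneck 4, flow now 18.
Augment Well→P1→M1→M3→M4→Ref: bottleneck 2, flow now 20. (uses reverse residual edge)
No augmenting path remains; maximum flow = 20.
By max-flow min-cut, the minimum cut capacity equals the max flow.
In the residual graph, reachable from Well: {Well, P3, P1, P2}.
Min-cut edges: Well→M3 (8), P1→M1 (3), P1→M4 (4), P2→Ref (5); capacity 8 + 3 + 4 + 5 = 20.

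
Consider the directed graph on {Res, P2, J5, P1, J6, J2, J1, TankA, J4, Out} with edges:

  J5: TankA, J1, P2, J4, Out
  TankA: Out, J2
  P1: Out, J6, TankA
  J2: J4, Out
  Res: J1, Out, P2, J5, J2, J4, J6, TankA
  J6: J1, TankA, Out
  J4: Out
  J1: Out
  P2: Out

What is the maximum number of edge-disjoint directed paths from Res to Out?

8

Assign every edge capacity 1; by Menger, the answer equals the max flow.
Path Res→Out (+1); total 1.
Path Res→P2→Out (+1); total 2.
Path Res→J5→Out (+1); total 3.
Path Res→J6→Out (+1); total 4.
Path Res→J2→Out (+1); total 5.
Path Res→J1→Out (+1); total 6.
Path Res→TankA→Out (+1); total 7.
Path Res→J4→Out (+1); total 8.
No residual Res→Out path; max flow = 8.
Certifying cut of size 8: {Res→J1, Res→J2, Res→J4, Res→J5, Res→J6, Res→Out, Res→P2, Res→TankA}.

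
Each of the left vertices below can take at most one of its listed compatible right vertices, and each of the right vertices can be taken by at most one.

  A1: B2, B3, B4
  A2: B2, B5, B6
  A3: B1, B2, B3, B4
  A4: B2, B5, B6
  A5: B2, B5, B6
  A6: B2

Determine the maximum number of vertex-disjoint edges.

Unit-capacity flow: source→left, listed edges, right→sink; max matching = max flow.
Augmenting path A1→B2 (+1); matched 1.
Augmenting path A2→B5 (+1); matched 2.
Augmenting path A3→B1 (+1); matched 3.
Augmenting path A4→B6 (+1); matched 4.
Augmenting path A5→B2→A1→B3 (+1); matched 5.
No augmenting path remains; maximum matching = 5.
König certificate: {A1, A3, B2, B5, B6} is a vertex cover of size 5 (every listed pair touches it), so no matching can be larger.

5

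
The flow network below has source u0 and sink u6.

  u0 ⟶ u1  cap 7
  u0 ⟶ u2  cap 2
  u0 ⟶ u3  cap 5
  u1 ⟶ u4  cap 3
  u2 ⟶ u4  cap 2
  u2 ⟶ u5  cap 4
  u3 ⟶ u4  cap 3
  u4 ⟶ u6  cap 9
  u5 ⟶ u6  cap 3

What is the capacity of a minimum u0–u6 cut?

Augment u0→u1→u4→u6: bottleneck 3, flow now 3.
Augment u0→u2→u4→u6: bottleneck 2, flow now 5.
Augment u0→u3→u4→u6: bottleneck 3, flow now 8.
No augmenting path remains; maximum flow = 8.
By max-flow min-cut, the minimum cut capacity equals the max flow.
In the residual graph, reachable from u0: {u0, u1, u3}.
Min-cut edges: u0→u2 (2), u1→u4 (3), u3→u4 (3); capacity 2 + 3 + 3 = 8.

8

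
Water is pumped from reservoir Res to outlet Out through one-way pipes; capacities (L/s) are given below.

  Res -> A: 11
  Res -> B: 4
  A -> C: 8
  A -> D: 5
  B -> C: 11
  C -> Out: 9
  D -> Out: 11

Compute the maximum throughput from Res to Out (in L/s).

14

Augment Res→A→C→Out: bottleneck 8, flow now 8.
Augment Res→A→D→Out: bottleneck 3, flow now 11.
Augment Res→B→C→Out: bottleneck 1, flow now 12.
Augment Res→B→C→A→D→Out: bottleneck 2, flow now 14. (uses reverse residual edge)
No augmenting path remains; maximum flow = 14.
In the residual graph, reachable from Res: {Res, A, B, C}.
Min-cut edges: A→D (5), C→Out (9); capacity 5 + 9 = 14.
This cut is saturated, so no flow can exceed 14.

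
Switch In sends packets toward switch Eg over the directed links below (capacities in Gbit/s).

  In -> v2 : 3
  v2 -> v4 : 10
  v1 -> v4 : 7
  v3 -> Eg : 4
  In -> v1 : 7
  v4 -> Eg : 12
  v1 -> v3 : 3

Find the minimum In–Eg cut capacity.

10

Augment In→v1→v3→Eg: bottleneck 3, flow now 3.
Augment In→v1→v4→Eg: bottleneck 4, flow now 7.
Augment In→v2→v4→Eg: bottleneck 3, flow now 10.
No augmenting path remains; maximum flow = 10.
By max-flow min-cut, the minimum cut capacity equals the max flow.
In the residual graph, reachable from In: {In}.
Min-cut edges: In→v1 (7), In→v2 (3); capacity 7 + 3 = 10.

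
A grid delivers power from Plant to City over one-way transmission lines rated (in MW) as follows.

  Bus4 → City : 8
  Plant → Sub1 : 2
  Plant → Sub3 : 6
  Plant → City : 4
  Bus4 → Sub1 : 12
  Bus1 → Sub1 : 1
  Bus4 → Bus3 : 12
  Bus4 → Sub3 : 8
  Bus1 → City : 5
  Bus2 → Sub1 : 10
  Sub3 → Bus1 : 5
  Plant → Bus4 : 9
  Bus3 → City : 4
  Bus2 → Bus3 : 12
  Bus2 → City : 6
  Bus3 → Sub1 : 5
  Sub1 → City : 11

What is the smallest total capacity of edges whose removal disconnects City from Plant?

20

Augment Plant→City: bottleneck 4, flow now 4.
Augment Plant→Bus4→City: bottleneck 8, flow now 12.
Augment Plant→Sub1→City: bottleneck 2, flow now 14.
Augment Plant→Bus4→Bus3→City: bottleneck 1, flow now 15.
Augment Plant→Sub3→Bus1→City: bottleneck 5, flow now 20.
No augmenting path remains; maximum flow = 20.
By max-flow min-cut, the minimum cut capacity equals the max flow.
In the residual graph, reachable from Plant: {Plant, Sub3}.
Min-cut edges: Plant→Bus4 (9), Plant→Sub1 (2), Plant→City (4), Sub3→Bus1 (5); capacity 9 + 2 + 4 + 5 = 20.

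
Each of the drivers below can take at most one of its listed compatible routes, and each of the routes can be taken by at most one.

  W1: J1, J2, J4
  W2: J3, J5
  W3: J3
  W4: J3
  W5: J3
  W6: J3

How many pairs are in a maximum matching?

Unit-capacity flow: source→left, listed edges, right→sink; max matching = max flow.
Augmenting path W1→J1 (+1); matched 1.
Augmenting path W2→J3 (+1); matched 2.
Augmenting path W3→J3→W2→J5 (+1); matched 3.
No augmenting path remains; maximum matching = 3.
König certificate: {W1, W2, J3} is a vertex cover of size 3 (every listed pair touches it), so no matching can be larger.

3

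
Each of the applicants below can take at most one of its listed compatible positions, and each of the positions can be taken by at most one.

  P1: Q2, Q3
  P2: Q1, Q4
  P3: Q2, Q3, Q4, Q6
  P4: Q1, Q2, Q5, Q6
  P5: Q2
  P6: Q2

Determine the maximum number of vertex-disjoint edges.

5

Unit-capacity flow: source→left, listed edges, right→sink; max matching = max flow.
Augmenting path P1→Q2 (+1); matched 1.
Augmenting path P2→Q1 (+1); matched 2.
Augmenting path P3→Q3 (+1); matched 3.
Augmenting path P4→Q5 (+1); matched 4.
Augmenting path P5→Q2→P1→Q3→P3→Q4 (+1); matched 5.
No augmenting path remains; maximum matching = 5.
König certificate: {P1, P2, P3, P4, Q2} is a vertex cover of size 5 (every listed pair touches it), so no matching can be larger.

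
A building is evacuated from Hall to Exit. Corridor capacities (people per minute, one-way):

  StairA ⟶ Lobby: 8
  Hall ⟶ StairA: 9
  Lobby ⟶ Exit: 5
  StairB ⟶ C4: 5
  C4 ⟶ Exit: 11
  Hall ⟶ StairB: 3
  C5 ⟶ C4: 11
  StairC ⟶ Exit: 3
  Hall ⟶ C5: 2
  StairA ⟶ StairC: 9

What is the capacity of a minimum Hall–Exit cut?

Augment Hall→StairA→Lobby→Exit: bottleneck 5, flow now 5.
Augment Hall→StairA→StairC→Exit: bottleneck 3, flow now 8.
Augment Hall→C5→C4→Exit: bottleneck 2, flow now 10.
Augment Hall→StairB→C4→Exit: bottleneck 3, flow now 13.
No augmenting path remains; maximum flow = 13.
By max-flow min-cut, the minimum cut capacity equals the max flow.
In the residual graph, reachable from Hall: {Hall, StairA, Lobby, StairC}.
Min-cut edges: Hall→C5 (2), Hall→StairB (3), Lobby→Exit (5), StairC→Exit (3); capacity 2 + 3 + 5 + 3 = 13.

13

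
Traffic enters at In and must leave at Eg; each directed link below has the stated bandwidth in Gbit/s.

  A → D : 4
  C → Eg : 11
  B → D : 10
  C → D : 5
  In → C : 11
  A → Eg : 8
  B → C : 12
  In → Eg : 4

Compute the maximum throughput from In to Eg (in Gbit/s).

15

Augment In→Eg: bottleneck 4, flow now 4.
Augment In→C→Eg: bottleneck 11, flow now 15.
No augmenting path remains; maximum flow = 15.
In the residual graph, reachable from In: {In}.
Min-cut edges: In→C (11), In→Eg (4); capacity 11 + 4 = 15.
This cut is saturated, so no flow can exceed 15.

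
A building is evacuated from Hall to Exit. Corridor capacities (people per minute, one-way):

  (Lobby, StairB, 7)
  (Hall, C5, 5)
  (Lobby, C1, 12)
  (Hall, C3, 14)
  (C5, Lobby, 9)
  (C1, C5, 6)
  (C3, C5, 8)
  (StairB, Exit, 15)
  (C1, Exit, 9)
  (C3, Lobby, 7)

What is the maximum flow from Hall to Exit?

16

Augment Hall→C5→Lobby→StairB→Exit: bottleneck 5, flow now 5.
Augment Hall→C3→Lobby→StairB→Exit: bottleneck 2, flow now 7.
Augment Hall→C3→Lobby→C1→Exit: bottleneck 5, flow now 12.
Augment Hall→C3→C5→Lobby→C1→Exit: bottleneck 4, flow now 16.
No augmenting path remains; maximum flow = 16.
In the residual graph, reachable from Hall: {Hall, C5, C3}.
Min-cut edges: C5→Lobby (9), C3→Lobby (7); capacity 9 + 7 = 16.
This cut is saturated, so no flow can exceed 16.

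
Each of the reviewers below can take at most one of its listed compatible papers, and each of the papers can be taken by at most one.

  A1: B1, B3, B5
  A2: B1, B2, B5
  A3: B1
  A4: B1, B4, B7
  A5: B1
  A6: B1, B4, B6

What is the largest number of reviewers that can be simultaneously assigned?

5

Unit-capacity flow: source→left, listed edges, right→sink; max matching = max flow.
Augmenting path A1→B1 (+1); matched 1.
Augmenting path A2→B2 (+1); matched 2.
Augmenting path A4→B4 (+1); matched 3.
Augmenting path A6→B6 (+1); matched 4.
Augmenting path A3→B1→A1→B3 (+1); matched 5.
No augmenting path remains; maximum matching = 5.
König certificate: {A1, A2, A4, A6, B1} is a vertex cover of size 5 (every listed pair touches it), so no matching can be larger.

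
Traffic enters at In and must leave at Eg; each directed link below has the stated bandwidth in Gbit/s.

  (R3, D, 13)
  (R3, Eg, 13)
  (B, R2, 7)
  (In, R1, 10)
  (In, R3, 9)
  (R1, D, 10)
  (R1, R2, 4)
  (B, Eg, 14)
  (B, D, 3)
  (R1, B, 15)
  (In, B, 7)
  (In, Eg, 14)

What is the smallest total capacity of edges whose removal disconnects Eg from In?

Augment In→Eg: bottleneck 14, flow now 14.
Augment In→R3→Eg: bottleneck 9, flow now 23.
Augment In→B→Eg: bottleneck 7, flow now 30.
Augment In→R1→B→Eg: bottleneck 7, flow now 37.
No augmenting path remains; maximum flow = 37.
By max-flow min-cut, the minimum cut capacity equals the max flow.
In the residual graph, reachable from In: {In, R1, B, D, R2}.
Min-cut edges: In→R3 (9), In→Eg (14), B→Eg (14); capacity 9 + 14 + 14 = 37.

37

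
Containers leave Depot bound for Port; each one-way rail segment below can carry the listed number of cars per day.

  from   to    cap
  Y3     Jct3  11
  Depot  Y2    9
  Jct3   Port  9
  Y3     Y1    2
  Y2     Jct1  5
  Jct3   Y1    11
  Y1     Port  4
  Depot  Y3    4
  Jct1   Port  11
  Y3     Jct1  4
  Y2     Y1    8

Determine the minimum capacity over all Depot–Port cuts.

Augment Depot→Y2→Y1→Port: bottleneck 4, flow now 4.
Augment Depot→Y2→Jct1→Port: bottleneck 5, flow now 9.
Augment Depot→Y3→Jct1→Port: bottleneck 4, flow now 13.
No augmenting path remains; maximum flow = 13.
By max-flow min-cut, the minimum cut capacity equals the max flow.
In the residual graph, reachable from Depot: {Depot}.
Min-cut edges: Depot→Y2 (9), Depot→Y3 (4); capacity 9 + 4 = 13.

13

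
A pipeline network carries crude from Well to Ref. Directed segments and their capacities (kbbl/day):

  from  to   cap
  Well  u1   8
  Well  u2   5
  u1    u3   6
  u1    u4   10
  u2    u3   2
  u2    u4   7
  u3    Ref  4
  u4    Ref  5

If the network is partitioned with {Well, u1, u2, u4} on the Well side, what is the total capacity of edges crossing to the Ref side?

Edges leaving {Well, u1, u2, u4}: u1→u3 (6), u2→u3 (2), u4→Ref (5).
Cut capacity = 6 + 2 + 5 = 13.

13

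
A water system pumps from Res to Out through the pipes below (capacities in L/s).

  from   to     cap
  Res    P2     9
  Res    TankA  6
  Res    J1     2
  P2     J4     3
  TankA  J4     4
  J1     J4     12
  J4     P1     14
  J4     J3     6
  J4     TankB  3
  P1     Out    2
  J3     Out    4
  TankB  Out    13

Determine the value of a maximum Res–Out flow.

9

Augment Res→P2→J4→P1→Out: bottleneck 2, flow now 2.
Augment Res→P2→J4→J3→Out: bottleneck 1, flow now 3.
Augment Res→TankA→J4→J3→Out: bottleneck 3, flow now 6.
Augment Res→TankA→J4→TankB→Out: bottleneck 1, flow now 7.
Augment Res→J1→J4→TankB→Out: bottleneck 2, flow now 9.
No augmenting path remains; maximum flow = 9.
In the residual graph, reachable from Res: {Res, P2, TankA}.
Min-cut edges: Res→J1 (2), P2→J4 (3), TankA→J4 (4); capacity 2 + 3 + 4 = 9.
This cut is saturated, so no flow can exceed 9.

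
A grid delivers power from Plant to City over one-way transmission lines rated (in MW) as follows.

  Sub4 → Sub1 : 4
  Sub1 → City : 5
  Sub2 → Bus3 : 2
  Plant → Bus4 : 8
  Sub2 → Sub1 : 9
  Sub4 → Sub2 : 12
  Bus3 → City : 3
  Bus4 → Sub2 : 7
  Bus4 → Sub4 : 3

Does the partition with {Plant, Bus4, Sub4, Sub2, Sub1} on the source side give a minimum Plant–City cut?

Yes — it is a minimum cut (capacity 7).

Given cut capacity: 2 + 5 = 7.
Augment Plant→Bus4→Sub4→Sub1→City: bottleneck 3, flow now 3.
Augment Plant→Bus4→Sub2→Sub1→City: bottleneck 2, flow now 5.
Augment Plant→Bus4→Sub2→Bus3→City: bottleneck 2, flow now 7.
No augmenting path remains; maximum flow = 7.
Cut capacity 7 equals the max flow, so it is a minimum cut.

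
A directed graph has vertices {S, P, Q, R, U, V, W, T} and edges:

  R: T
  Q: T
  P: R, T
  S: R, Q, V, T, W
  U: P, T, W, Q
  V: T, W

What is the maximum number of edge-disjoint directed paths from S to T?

Assign every edge capacity 1; by Menger, the answer equals the max flow.
Path S→T (+1); total 1.
Path S→Q→T (+1); total 2.
Path S→R→T (+1); total 3.
Path S→V→T (+1); total 4.
No residual S→T path; max flow = 4.
Certifying cut of size 4: {S→Q, S→R, S→T, S→V}.

4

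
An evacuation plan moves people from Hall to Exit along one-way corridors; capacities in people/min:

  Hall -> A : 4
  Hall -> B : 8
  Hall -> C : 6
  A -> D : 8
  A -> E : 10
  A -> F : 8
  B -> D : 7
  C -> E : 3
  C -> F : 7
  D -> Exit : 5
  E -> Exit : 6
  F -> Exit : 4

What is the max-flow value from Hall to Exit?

15

Augment Hall→A→D→Exit: bottleneck 4, flow now 4.
Augment Hall→B→D→Exit: bottleneck 1, flow now 5.
Augment Hall→C→E→Exit: bottleneck 3, flow now 8.
Augment Hall→C→F→Exit: bottleneck 3, flow now 11.
Augment Hall→B→D→A→E→Exit: bottleneck 3, flow now 14. (uses reverse residual edge)
Augment Hall→B→D→A→F→Exit: bottleneck 1, flow now 15. (uses reverse residual edge)
No augmenting path remains; maximum flow = 15.
In the residual graph, reachable from Hall: {Hall, B, D}.
Min-cut edges: Hall→A (4), Hall→C (6), D→Exit (5); capacity 4 + 6 + 5 = 15.
This cut is saturated, so no flow can exceed 15.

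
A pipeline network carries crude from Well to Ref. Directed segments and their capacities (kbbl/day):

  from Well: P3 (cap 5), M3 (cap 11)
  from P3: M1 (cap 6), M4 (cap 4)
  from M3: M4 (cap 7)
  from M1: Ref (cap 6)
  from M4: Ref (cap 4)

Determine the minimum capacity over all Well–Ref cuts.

9

Augment Well→P3→M1→Ref: bottleneck 5, flow now 5.
Augment Well→M3→M4→Ref: bottleneck 4, flow now 9.
No augmenting path remains; maximum flow = 9.
By max-flow min-cut, the minimum cut capacity equals the max flow.
In the residual graph, reachable from Well: {Well, M3, M4}.
Min-cut edges: Well→P3 (5), M4→Ref (4); capacity 5 + 4 = 9.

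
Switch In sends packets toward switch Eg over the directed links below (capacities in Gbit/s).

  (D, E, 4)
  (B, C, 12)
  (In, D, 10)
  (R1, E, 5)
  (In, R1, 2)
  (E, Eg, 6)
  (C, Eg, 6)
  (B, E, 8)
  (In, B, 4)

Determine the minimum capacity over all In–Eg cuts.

Augment In→D→E→Eg: bottleneck 4, flow now 4.
Augment In→B→E→Eg: bottleneck 2, flow now 6.
Augment In→B→C→Eg: bottleneck 2, flow now 8.
Augment In→R1→E→B→C→Eg: bottleneck 2, flow now 10. (uses reverse residual edge)
No augmenting path remains; maximum flow = 10.
By max-flow min-cut, the minimum cut capacity equals the max flow.
In the residual graph, reachable from In: {In, D}.
Min-cut edges: In→B (4), In→R1 (2), D→E (4); capacity 4 + 2 + 4 = 10.

10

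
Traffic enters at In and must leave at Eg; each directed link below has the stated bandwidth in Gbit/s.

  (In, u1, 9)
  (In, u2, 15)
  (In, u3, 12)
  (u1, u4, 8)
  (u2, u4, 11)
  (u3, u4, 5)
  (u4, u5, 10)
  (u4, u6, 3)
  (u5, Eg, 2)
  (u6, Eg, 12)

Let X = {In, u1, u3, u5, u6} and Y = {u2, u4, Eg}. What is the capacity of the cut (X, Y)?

Edges leaving {In, u1, u3, u5, u6}: In→u2 (15), u1→u4 (8), u3→u4 (5), u5→Eg (2), u6→Eg (12).
Cut capacity = 15 + 8 + 5 + 2 + 12 = 42.

42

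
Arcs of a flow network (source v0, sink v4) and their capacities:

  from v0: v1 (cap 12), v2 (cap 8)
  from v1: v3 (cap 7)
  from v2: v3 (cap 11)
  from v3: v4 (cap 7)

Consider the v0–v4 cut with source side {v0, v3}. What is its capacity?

Edges leaving {v0, v3}: v0→v1 (12), v0→v2 (8), v3→v4 (7).
Cut capacity = 12 + 8 + 7 = 27.

27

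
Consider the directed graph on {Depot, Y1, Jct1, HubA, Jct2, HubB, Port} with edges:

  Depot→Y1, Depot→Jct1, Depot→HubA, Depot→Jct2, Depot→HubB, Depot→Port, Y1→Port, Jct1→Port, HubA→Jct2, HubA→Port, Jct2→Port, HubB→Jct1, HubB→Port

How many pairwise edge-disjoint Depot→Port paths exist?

Assign every edge capacity 1; by Menger, the answer equals the max flow.
Path Depot→Port (+1); total 1.
Path Depot→Y1→Port (+1); total 2.
Path Depot→Jct1→Port (+1); total 3.
Path Depot→HubA→Port (+1); total 4.
Path Depot→Jct2→Port (+1); total 5.
Path Depot→HubB→Port (+1); total 6.
No residual Depot→Port path; max flow = 6.
Certifying cut of size 6: {Depot→HubA, Depot→HubB, Depot→Jct1, Depot→Jct2, Depot→Port, Depot→Y1}.

6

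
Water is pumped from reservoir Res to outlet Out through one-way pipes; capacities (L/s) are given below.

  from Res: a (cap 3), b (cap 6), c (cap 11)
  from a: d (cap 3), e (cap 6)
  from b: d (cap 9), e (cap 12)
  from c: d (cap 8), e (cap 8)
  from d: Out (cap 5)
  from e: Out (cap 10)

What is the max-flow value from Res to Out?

15

Augment Res→a→d→Out: bottleneck 3, flow now 3.
Augment Res→b→d→Out: bottleneck 2, flow now 5.
Augment Res→b→e→Out: bottleneck 4, flow now 9.
Augment Res→c→e→Out: bottleneck 6, flow now 15.
No augmenting path remains; maximum flow = 15.
In the residual graph, reachable from Res: {Res, a, b, c, d, e}.
Min-cut edges: d→Out (5), e→Out (10); capacity 5 + 10 = 15.
This cut is saturated, so no flow can exceed 15.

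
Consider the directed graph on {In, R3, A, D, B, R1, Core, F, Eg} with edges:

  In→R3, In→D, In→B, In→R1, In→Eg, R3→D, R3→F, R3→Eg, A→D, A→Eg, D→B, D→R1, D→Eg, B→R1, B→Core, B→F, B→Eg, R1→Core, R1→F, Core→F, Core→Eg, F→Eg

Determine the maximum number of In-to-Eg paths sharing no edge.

Assign every edge capacity 1; by Menger, the answer equals the max flow.
Path In→Eg (+1); total 1.
Path In→R3→Eg (+1); total 2.
Path In→D→Eg (+1); total 3.
Path In→B→Eg (+1); total 4.
Path In→R1→Core→Eg (+1); total 5.
No residual In→Eg path; max flow = 5.
Certifying cut of size 5: {In→B, In→D, In→Eg, In→R1, In→R3}.

5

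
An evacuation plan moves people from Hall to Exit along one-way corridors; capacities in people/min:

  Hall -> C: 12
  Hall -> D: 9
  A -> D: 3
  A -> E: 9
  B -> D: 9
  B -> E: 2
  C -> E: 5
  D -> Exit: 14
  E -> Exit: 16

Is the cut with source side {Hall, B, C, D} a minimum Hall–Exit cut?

No — its capacity is 21, but the minimum cut has capacity 14.

Given cut capacity: 2 + 5 + 14 = 21.
Augment Hall→D→Exit: bottleneck 9, flow now 9.
Augment Hall→C→E→Exit: bottleneck 5, flow now 14.
No augmenting path remains; maximum flow = 14.
In the residual graph, reachable from Hall: {Hall, C}.
Min-cut edges: Hall→D (9), C→E (5); capacity 9 + 5 = 14.
Cut capacity 21 exceeds the max flow 14, so it is not minimum.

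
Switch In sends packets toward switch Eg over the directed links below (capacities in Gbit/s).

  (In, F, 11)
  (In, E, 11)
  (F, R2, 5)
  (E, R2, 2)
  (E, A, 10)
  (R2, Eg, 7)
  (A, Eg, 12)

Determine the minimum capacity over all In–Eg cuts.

16

Augment In→F→R2→Eg: bottleneck 5, flow now 5.
Augment In→E→R2→Eg: bottleneck 2, flow now 7.
Augment In→E→A→Eg: bottleneck 9, flow now 16.
No augmenting path remains; maximum flow = 16.
By max-flow min-cut, the minimum cut capacity equals the max flow.
In the residual graph, reachable from In: {In, F}.
Min-cut edges: In→E (11), F→R2 (5); capacity 11 + 5 = 16.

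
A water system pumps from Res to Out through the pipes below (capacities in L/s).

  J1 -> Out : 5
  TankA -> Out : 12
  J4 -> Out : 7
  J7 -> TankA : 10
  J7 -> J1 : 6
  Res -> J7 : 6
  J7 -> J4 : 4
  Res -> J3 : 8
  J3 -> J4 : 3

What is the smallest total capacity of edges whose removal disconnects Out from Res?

Augment Res→J7→J1→Out: bottleneck 5, flow now 5.
Augment Res→J7→J4→Out: bottleneck 1, flow now 6.
Augment Res→J3→J4→Out: bottleneck 3, flow now 9.
No augmenting path remains; maximum flow = 9.
By max-flow min-cut, the minimum cut capacity equals the max flow.
In the residual graph, reachable from Res: {Res, J3}.
Min-cut edges: Res→J7 (6), J3→J4 (3); capacity 6 + 3 = 9.

9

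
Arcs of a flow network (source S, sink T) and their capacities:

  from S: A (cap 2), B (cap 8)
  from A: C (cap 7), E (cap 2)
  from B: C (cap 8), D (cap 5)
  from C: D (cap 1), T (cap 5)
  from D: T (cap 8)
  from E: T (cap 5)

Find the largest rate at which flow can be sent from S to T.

10

Augment S→A→C→T: bottleneck 2, flow now 2.
Augment S→B→C→T: bottleneck 3, flow now 5.
Augment S→B→D→T: bottleneck 5, flow now 10.
No augmenting path remains; maximum flow = 10.
In the residual graph, reachable from S: {S}.
Min-cut edges: S→A (2), S→B (8); capacity 2 + 8 = 10.
This cut is saturated, so no flow can exceed 10.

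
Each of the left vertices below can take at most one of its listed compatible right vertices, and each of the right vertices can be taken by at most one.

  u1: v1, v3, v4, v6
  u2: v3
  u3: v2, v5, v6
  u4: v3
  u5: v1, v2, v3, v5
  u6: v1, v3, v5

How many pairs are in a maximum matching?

Unit-capacity flow: source→left, listed edges, right→sink; max matching = max flow.
Augmenting path u1→v1 (+1); matched 1.
Augmenting path u2→v3 (+1); matched 2.
Augmenting path u3→v2 (+1); matched 3.
Augmenting path u5→v5 (+1); matched 4.
Augmenting path u6→v1→u1→v4 (+1); matched 5.
No augmenting path remains; maximum matching = 5.
König certificate: {u1, u3, u5, u6, v3} is a vertex cover of size 5 (every listed pair touches it), so no matching can be larger.

5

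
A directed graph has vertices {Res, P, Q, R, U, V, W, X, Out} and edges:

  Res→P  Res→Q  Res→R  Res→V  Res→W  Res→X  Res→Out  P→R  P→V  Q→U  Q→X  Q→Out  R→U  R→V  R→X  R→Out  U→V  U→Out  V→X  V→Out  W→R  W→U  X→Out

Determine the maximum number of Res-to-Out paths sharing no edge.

Assign every edge capacity 1; by Menger, the answer equals the max flow.
Path Res→Out (+1); total 1.
Path Res→Q→Out (+1); total 2.
Path Res→R→Out (+1); total 3.
Path Res→V→Out (+1); total 4.
Path Res→X→Out (+1); total 5.
Path Res→W→U→Out (+1); total 6.
No residual Res→Out path; max flow = 6.
Certifying cut of size 6: {R→Out, Res→Out, Res→Q, U→Out, V→Out, X→Out}.

6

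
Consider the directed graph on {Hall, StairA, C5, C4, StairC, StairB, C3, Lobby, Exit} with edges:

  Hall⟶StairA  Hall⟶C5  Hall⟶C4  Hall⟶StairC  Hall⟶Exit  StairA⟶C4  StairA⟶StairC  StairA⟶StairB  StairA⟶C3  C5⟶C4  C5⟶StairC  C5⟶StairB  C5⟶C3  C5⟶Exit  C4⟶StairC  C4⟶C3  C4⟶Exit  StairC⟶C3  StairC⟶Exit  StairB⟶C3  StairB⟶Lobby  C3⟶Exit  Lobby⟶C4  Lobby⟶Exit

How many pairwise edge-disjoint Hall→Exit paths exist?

5

Assign every edge capacity 1; by Menger, the answer equals the max flow.
Path Hall→Exit (+1); total 1.
Path Hall→C5→Exit (+1); total 2.
Path Hall→C4→Exit (+1); total 3.
Path Hall→StairC→Exit (+1); total 4.
Path Hall→StairA→C3→Exit (+1); total 5.
No residual Hall→Exit path; max flow = 5.
Certifying cut of size 5: {Hall→C4, Hall→C5, Hall→Exit, Hall→StairA, Hall→StairC}.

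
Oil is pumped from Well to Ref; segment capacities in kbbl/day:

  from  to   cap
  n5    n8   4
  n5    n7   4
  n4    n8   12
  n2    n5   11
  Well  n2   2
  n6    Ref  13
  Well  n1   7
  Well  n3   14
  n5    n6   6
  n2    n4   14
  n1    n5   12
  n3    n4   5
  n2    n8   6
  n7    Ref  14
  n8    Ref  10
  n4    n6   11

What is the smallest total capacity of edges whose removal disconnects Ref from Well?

Augment Well→n2→n8→Ref: bottleneck 2, flow now 2.
Augment Well→n1→n5→n6→Ref: bottleneck 6, flow now 8.
Augment Well→n1→n5→n7→Ref: bottleneck 1, flow now 9.
Augment Well→n3→n4→n6→Ref: bottleneck 5, flow now 14.
No augmenting path remains; maximum flow = 14.
By max-flow min-cut, the minimum cut capacity equals the max flow.
In the residual graph, reachable from Well: {Well, n3}.
Min-cut edges: Well→n1 (7), Well→n2 (2), n3→n4 (5); capacity 7 + 2 + 5 = 14.

14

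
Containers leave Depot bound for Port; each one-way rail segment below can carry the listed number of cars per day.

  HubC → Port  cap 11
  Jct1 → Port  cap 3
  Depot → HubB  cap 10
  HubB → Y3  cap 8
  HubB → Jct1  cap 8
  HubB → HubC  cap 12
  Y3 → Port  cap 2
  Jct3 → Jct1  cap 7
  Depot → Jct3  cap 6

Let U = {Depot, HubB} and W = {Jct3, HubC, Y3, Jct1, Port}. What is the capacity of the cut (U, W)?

Edges leaving {Depot, HubB}: Depot→Jct3 (6), HubB→HubC (12), HubB→Y3 (8), HubB→Jct1 (8).
Cut capacity = 6 + 12 + 8 + 8 = 34.

34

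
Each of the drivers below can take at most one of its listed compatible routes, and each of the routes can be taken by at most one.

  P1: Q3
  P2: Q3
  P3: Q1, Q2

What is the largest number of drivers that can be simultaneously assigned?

2

Unit-capacity flow: source→left, listed edges, right→sink; max matching = max flow.
Augmenting path P1→Q3 (+1); matched 1.
Augmenting path P3→Q1 (+1); matched 2.
No augmenting path remains; maximum matching = 2.
König certificate: {P3, Q3} is a vertex cover of size 2 (every listed pair touches it), so no matching can be larger.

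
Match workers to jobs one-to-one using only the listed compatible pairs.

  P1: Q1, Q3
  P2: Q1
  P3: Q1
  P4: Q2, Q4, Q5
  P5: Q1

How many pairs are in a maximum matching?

Unit-capacity flow: source→left, listed edges, right→sink; max matching = max flow.
Augmenting path P1→Q1 (+1); matched 1.
Augmenting path P4→Q2 (+1); matched 2.
Augmenting path P2→Q1→P1→Q3 (+1); matched 3.
No augmenting path remains; maximum matching = 3.
König certificate: {P1, P4, Q1} is a vertex cover of size 3 (every listed pair touches it), so no matching can be larger.

3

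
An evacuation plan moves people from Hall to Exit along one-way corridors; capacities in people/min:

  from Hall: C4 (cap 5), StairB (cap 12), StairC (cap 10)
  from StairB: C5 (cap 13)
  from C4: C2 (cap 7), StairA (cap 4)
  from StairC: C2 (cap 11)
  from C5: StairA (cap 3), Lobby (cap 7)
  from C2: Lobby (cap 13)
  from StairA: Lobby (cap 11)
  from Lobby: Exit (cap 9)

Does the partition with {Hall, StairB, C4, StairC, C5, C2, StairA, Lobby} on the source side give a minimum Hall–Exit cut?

Yes — it is a minimum cut (capacity 9).

Given cut capacity: 9 = 9.
Augment Hall→StairB→C5→Lobby→Exit: bottleneck 7, flow now 7.
Augment Hall→C4→C2→Lobby→Exit: bottleneck 2, flow now 9.
No augmenting path remains; maximum flow = 9.
Cut capacity 9 equals the max flow, so it is a minimum cut.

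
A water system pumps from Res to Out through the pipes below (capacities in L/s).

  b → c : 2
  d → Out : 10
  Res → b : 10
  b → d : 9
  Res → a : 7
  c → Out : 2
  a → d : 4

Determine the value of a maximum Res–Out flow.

12

Augment Res→a→d→Out: bottleneck 4, flow now 4.
Augment Res→b→c→Out: bottleneck 2, flow now 6.
Augment Res→b→d→Out: bottleneck 6, flow now 12.
No augmenting path remains; maximum flow = 12.
In the residual graph, reachable from Res: {Res, a, b, d}.
Min-cut edges: b→c (2), d→Out (10); capacity 2 + 10 = 12.
This cut is saturated, so no flow can exceed 12.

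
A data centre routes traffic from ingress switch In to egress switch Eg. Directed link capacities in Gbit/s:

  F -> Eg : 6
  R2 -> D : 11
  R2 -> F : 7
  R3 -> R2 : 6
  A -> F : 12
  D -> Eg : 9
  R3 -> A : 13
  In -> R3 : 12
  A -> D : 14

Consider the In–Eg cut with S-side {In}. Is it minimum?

Given cut capacity: 12 = 12.
Augment In→R3→R2→F→Eg: bottleneck 6, flow now 6.
Augment In→R3→A→D→Eg: bottleneck 6, flow now 12.
No augmenting path remains; maximum flow = 12.
Cut capacity 12 equals the max flow, so it is a minimum cut.

Yes — it is a minimum cut (capacity 12).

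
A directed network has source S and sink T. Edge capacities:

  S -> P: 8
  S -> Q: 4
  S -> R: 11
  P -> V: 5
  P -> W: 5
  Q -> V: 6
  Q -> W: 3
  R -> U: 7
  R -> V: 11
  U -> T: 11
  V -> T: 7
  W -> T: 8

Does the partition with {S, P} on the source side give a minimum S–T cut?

No — its capacity is 25, but the minimum cut has capacity 22.

Given cut capacity: 4 + 11 + 5 + 5 = 25.
Augment S→P→V→T: bottleneck 5, flow now 5.
Augment S→P→W→T: bottleneck 3, flow now 8.
Augment S→Q→V→T: bottleneck 2, flow now 10.
Augment S→Q→W→T: bottleneck 2, flow now 12.
Augment S→R→U→T: bottleneck 7, flow now 19.
Augment S→R→V→P→W→T: bottleneck 2, flow now 21. (uses reverse residual edge)
Augment S→R→V→Q→W→T: bottleneck 1, flow now 22. (uses reverse residual edge)
No augmenting path remains; maximum flow = 22.
In the residual graph, reachable from S: {S, P, Q, R, V}.
Min-cut edges: P→W (5), Q→W (3), R→U (7), V→T (7); capacity 5 + 3 + 7 + 7 = 22.
Cut capacity 25 exceeds the max flow 22, so it is not minimum.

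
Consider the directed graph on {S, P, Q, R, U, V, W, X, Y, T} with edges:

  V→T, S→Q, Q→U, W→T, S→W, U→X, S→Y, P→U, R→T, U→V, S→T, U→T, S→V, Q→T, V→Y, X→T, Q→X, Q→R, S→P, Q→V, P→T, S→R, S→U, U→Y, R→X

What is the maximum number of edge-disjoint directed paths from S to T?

Assign every edge capacity 1; by Menger, the answer equals the max flow.
Path S→T (+1); total 1.
Path S→P→T (+1); total 2.
Path S→Q→T (+1); total 3.
Path S→R→T (+1); total 4.
Path S→U→T (+1); total 5.
Path S→V→T (+1); total 6.
Path S→W→T (+1); total 7.
No residual S→T path; max flow = 7.
Certifying cut of size 7: {S→P, S→Q, S→R, S→T, S→U, S→V, S→W}.

7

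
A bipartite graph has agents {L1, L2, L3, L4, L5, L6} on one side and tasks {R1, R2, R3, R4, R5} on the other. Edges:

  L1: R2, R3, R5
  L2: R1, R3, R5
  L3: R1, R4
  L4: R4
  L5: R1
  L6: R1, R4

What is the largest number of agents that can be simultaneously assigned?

4

Unit-capacity flow: source→left, listed edges, right→sink; max matching = max flow.
Augmenting path L1→R2 (+1); matched 1.
Augmenting path L2→R1 (+1); matched 2.
Augmenting path L3→R4 (+1); matched 3.
Augmenting path L5→R1→L2→R3 (+1); matched 4.
No augmenting path remains; maximum matching = 4.
König certificate: {L1, L2, R1, R4} is a vertex cover of size 4 (every listed pair touches it), so no matching can be larger.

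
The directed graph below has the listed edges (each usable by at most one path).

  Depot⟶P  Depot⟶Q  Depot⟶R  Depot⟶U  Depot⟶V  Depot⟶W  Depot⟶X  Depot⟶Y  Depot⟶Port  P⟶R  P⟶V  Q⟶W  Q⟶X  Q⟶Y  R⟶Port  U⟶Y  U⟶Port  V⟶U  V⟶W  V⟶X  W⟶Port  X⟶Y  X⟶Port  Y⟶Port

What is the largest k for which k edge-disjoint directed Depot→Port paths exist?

Assign every edge capacity 1; by Menger, the answer equals the max flow.
Path Depot→Port (+1); total 1.
Path Depot→R→Port (+1); total 2.
Path Depot→U→Port (+1); total 3.
Path Depot→W→Port (+1); total 4.
Path Depot→X→Port (+1); total 5.
Path Depot→Y→Port (+1); total 6.
No residual Depot→Port path; max flow = 6.
Certifying cut of size 6: {Depot→Port, R→Port, U→Port, W→Port, X→Port, Y→Port}.

6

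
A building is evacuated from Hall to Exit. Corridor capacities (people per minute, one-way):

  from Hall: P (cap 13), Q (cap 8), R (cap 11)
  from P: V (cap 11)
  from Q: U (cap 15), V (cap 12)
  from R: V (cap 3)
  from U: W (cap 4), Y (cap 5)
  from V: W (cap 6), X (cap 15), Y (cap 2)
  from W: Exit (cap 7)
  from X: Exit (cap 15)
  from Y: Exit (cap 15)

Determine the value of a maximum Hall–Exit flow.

22

Augment Hall→P→V→W→Exit: bottleneck 6, flow now 6.
Augment Hall→P→V→X→Exit: bottleneck 5, flow now 11.
Augment Hall→Q→U→W→Exit: bottleneck 1, flow now 12.
Augment Hall→Q→U→Y→Exit: bottleneck 5, flow now 17.
Augment Hall→Q→V→X→Exit: bottleneck 2, flow now 19.
Augment Hall→R→V→X→Exit: bottleneck 3, flow now 22.
No augmenting path remains; maximum flow = 22.
In the residual graph, reachable from Hall: {Hall, P, R}.
Min-cut edges: Hall→Q (8), P→V (11), R→V (3); capacity 8 + 11 + 3 = 22.
This cut is saturated, so no flow can exceed 22.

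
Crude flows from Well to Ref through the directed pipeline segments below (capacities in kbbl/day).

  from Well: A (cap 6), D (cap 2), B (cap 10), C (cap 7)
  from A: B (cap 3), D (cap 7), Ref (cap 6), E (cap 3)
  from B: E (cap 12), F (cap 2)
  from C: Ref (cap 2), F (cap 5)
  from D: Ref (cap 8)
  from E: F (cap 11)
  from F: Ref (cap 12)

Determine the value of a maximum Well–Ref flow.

22

Augment Well→A→Ref: bottleneck 6, flow now 6.
Augment Well→C→Ref: bottleneck 2, flow now 8.
Augment Well→D→Ref: bottleneck 2, flow now 10.
Augment Well→B→F→Ref: bottleneck 2, flow now 12.
Augment Well→C→F→Ref: bottleneck 5, flow now 17.
Augment Well→B→E→F→Ref: bottleneck 5, flow now 22.
No augmenting path remains; maximum flow = 22.
In the residual graph, reachable from Well: {Well, B, C, E, F}.
Min-cut edges: Well→A (6), Well→D (2), C→Ref (2), F→Ref (12); capacity 6 + 2 + 2 + 12 = 22.
This cut is saturated, so no flow can exceed 22.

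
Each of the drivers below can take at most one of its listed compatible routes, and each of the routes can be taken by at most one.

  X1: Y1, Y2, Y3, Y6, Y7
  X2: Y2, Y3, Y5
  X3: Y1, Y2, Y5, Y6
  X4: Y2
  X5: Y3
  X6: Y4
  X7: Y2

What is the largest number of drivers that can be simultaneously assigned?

Unit-capacity flow: source→left, listed edges, right→sink; max matching = max flow.
Augmenting path X1→Y1 (+1); matched 1.
Augmenting path X2→Y2 (+1); matched 2.
Augmenting path X3→Y5 (+1); matched 3.
Augmenting path X5→Y3 (+1); matched 4.
Augmenting path X6→Y4 (+1); matched 5.
Augmenting path X4→Y2→X2→Y5→X3→Y6 (+1); matched 6.
No augmenting path remains; maximum matching = 6.
König certificate: {X1, X2, X3, X5, X6, Y2} is a vertex cover of size 6 (every listed pair touches it), so no matching can be larger.

6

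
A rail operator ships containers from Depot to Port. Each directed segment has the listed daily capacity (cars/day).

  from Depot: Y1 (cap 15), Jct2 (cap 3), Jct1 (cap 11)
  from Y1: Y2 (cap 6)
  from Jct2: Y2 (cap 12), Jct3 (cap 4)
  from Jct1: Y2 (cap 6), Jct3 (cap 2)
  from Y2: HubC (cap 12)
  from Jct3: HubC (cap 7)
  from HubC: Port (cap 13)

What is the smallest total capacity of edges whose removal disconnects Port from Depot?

Augment Depot→Y1→Y2→HubC→Port: bottleneck 6, flow now 6.
Augment Depot→Jct2→Y2→HubC→Port: bottleneck 3, flow now 9.
Augment Depot→Jct1→Y2→HubC→Port: bottleneck 3, flow now 12.
Augment Depot→Jct1→Jct3→HubC→Port: bottleneck 1, flow now 13.
No augmenting path remains; maximum flow = 13.
By max-flow min-cut, the minimum cut capacity equals the max flow.
In the residual graph, reachable from Depot: {Depot, Y1, Jct2, Jct1, Y2, Jct3, HubC}.
Min-cut edges: HubC→Port (13); capacity 13 = 13.

13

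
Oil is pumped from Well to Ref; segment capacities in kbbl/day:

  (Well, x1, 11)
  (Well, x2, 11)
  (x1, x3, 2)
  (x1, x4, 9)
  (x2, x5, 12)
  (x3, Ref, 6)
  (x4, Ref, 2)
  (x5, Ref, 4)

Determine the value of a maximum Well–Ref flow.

Augment Well→x1→x3→Ref: bottleneck 2, flow now 2.
Augment Well→x1→x4→Ref: bottleneck 2, flow now 4.
Augment Well→x2→x5→Ref: bottleneck 4, flow now 8.
No augmenting path remains; maximum flow = 8.
In the residual graph, reachable from Well: {Well, x1, x2, x4, x5}.
Min-cut edges: x1→x3 (2), x4→Ref (2), x5→Ref (4); capacity 2 + 2 + 4 = 8.
This cut is saturated, so no flow can exceed 8.

8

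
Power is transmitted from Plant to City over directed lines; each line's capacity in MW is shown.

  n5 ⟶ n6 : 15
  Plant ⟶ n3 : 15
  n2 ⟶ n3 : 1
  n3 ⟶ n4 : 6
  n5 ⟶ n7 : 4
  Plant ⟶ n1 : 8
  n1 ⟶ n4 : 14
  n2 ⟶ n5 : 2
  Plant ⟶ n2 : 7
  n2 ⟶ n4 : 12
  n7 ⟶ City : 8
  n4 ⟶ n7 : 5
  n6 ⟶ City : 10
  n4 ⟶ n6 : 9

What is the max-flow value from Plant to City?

16

Augment Plant→n1→n4→n6→City: bottleneck 8, flow now 8.
Augment Plant→n2→n4→n6→City: bottleneck 1, flow now 9.
Augment Plant→n2→n4→n7→City: bottleneck 5, flow now 14.
Augment Plant→n2→n5→n6→City: bottleneck 1, flow now 15.
Augment Plant→n3→n4→n2→n5→n7→City: bottleneck 1, flow now 16. (uses reverse residual edge)
No augmenting path remains; maximum flow = 16.
In the residual graph, reachable from Plant: {Plant, n1, n2, n3, n4}.
Min-cut edges: n2→n5 (2), n4→n6 (9), n4→n7 (5); capacity 2 + 9 + 5 = 16.
This cut is saturated, so no flow can exceed 16.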